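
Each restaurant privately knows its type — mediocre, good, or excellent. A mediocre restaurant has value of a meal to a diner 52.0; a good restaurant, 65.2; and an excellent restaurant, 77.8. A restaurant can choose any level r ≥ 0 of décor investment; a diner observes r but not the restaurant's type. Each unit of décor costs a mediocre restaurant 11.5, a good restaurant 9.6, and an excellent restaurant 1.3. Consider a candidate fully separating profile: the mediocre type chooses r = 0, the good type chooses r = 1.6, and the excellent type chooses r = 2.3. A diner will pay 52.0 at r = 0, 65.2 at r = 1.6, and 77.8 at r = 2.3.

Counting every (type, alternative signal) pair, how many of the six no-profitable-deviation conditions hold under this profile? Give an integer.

Excellent (own payoff 77.8 − 1.3×2.3 = 74.81): to r=0 gives 52.0 → no gain ✓; to r=1.6 gives 65.2 − 1.3×1.6 = 63.12 → no gain ✓.
Good (own payoff 65.2 − 9.6×1.6 = 49.84): to r=0 gives 52.0 → profitable ✗; to r=2.3 gives 77.8 − 9.6×2.3 = 55.72 → profitable ✗.
Mediocre (own payoff 52.0): to r=1.6 gives 65.2 − 11.5×1.6 = 46.8 → no gain ✓; to r=2.3 gives 77.8 − 11.5×2.3 = 51.35 → no gain ✓.
4 of the 6 constraints hold; not an equilibrium.

4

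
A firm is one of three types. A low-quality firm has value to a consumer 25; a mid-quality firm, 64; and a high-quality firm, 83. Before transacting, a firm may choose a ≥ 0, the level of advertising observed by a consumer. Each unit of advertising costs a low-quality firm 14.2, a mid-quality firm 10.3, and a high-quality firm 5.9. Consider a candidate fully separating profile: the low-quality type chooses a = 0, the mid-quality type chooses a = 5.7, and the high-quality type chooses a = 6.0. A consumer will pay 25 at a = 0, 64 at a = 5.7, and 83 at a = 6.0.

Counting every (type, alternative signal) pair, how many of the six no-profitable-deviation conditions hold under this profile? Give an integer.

4

Mid-quality (own payoff 64 − 10.3×5.7 = 5.29): to a=0 gives 25 → profitable ✗; to a=6.0 gives 83 − 10.3×6.0 = 21.2 → profitable ✗.
Low-quality (own payoff 25): to a=5.7 gives 64 − 14.2×5.7 = -16.94 → no gain ✓; to a=6.0 gives 83 − 14.2×6.0 = -2.2 → no gain ✓.
High-quality (own payoff 83 − 5.9×6.0 = 47.6): to a=0 gives 25 → no gain ✓; to a=5.7 gives 64 − 5.9×5.7 = 30.37 → no gain ✓.
4 of the 6 constraints hold; not an equilibrium.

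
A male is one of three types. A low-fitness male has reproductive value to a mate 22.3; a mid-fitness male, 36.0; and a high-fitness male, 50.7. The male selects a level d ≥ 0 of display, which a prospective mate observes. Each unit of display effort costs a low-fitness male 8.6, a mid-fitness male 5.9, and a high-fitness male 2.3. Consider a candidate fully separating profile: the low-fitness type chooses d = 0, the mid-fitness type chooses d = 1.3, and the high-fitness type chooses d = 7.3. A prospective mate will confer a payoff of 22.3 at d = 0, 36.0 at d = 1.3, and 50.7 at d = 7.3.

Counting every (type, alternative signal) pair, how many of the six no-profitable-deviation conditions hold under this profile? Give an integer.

High-fitness (own payoff 50.7 − 2.3×7.3 = 33.91): to d=0 gives 22.3 → no gain ✓; to d=1.3 gives 36.0 − 2.3×1.3 = 33.01 → no gain ✓.
Mid-fitness (own payoff 36.0 − 5.9×1.3 = 28.33): to d=0 gives 22.3 → no gain ✓; to d=7.3 gives 50.7 − 5.9×7.3 = 7.63 → no gain ✓.
Low-fitness (own payoff 22.3): to d=1.3 gives 36.0 − 8.6×1.3 = 24.82 → profitable ✗; to d=7.3 gives 50.7 − 8.6×7.3 = -12.08 → no gain ✓.
5 of the 6 constraints hold; not an equilibrium.

5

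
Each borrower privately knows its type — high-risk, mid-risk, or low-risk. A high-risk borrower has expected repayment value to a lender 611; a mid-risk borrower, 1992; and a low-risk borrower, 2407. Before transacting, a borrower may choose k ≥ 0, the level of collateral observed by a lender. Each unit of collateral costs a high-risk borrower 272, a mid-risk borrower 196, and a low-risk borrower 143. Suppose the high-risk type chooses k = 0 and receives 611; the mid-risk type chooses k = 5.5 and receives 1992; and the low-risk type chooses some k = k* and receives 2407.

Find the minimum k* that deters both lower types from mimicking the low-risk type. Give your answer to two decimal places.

High-risk type (on-path payoff 611) won't mimic when 611 ≥ 2407 − 272·k*, i.e. k* ≥ 6.60.
Mid-risk type (on-path payoff 1992 − 196×5.5 = 914) won't mimic when 914 ≥ 2407 − 196·k*, i.e. k* ≥ 7.62.
Both must hold, so k* = max(6.60, 7.62) = 7.62. The mid-risk type's constraint binds.

7.62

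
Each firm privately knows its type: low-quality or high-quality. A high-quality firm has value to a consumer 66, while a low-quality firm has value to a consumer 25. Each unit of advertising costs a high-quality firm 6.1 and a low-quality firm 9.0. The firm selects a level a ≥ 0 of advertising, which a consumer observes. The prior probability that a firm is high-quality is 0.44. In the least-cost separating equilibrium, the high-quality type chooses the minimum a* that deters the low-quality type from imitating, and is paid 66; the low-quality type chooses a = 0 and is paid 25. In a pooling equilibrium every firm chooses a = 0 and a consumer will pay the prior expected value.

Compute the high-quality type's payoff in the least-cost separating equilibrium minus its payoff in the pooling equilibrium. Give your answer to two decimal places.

Least-cost separating signal: a* solves 25 = 66 − 9.0·a*, so a* = (66 − 25)/9.0 ≈ 4.5556.
High-quality type's separating payoff: 66 − 6.1 × a* = 66 − 6.1 × (66 − 25)/9.0 = 66 − 250.1/9.0 ≈ 38.2111.
Pooling payoff: 0.44 × 66 + 0.56 × 25 = 43.04.
Difference: 38.2111 − 43.04 = -4.8289, i.e. -4.83 to two decimal places.
The high-quality type would prefer the pooling outcome.

-4.83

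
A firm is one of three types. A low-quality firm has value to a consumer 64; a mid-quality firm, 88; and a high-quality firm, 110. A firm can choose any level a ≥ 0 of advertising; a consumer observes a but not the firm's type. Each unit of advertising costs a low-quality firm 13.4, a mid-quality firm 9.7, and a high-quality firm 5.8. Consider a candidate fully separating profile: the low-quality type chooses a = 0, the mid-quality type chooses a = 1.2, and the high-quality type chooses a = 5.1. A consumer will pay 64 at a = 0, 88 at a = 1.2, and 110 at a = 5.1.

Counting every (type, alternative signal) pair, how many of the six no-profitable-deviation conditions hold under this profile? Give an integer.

High-quality (own payoff 110 − 5.8×5.1 = 80.42): to a=0 gives 64 → no gain ✓; to a=1.2 gives 88 − 5.8×1.2 = 81.04 → profitable ✗.
Low-quality (own payoff 64): to a=1.2 gives 88 − 13.4×1.2 = 71.92 → profitable ✗; to a=5.1 gives 110 − 13.4×5.1 = 41.66 → no gain ✓.
Mid-quality (own payoff 88 − 9.7×1.2 = 76.36): to a=0 gives 64 → no gain ✓; to a=5.1 gives 110 − 9.7×5.1 = 60.53 → no gain ✓.
4 of the 6 constraints hold; not an equilibrium.

4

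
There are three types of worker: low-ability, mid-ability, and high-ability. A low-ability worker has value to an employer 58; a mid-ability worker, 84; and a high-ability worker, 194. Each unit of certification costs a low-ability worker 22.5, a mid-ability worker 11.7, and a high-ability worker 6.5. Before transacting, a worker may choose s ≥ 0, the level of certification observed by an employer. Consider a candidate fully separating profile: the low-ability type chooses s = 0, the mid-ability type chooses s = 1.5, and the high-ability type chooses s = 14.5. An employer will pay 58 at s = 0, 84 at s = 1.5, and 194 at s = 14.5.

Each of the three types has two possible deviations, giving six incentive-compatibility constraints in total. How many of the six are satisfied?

6

Mid-ability (own payoff 84 − 11.7×1.5 = 66.45): to s=0 gives 58 → no gain ✓; to s=14.5 gives 194 − 11.7×14.5 = 24.35 → no gain ✓.
High-ability (own payoff 194 − 6.5×14.5 = 99.75): to s=0 gives 58 → no gain ✓; to s=1.5 gives 84 − 6.5×1.5 = 74.25 → no gain ✓.
Low-ability (own payoff 58): to s=1.5 gives 84 − 22.5×1.5 = 50.25 → no gain ✓; to s=14.5 gives 194 − 22.5×14.5 = -132.25 → no gain ✓.
6 of the 6 constraints hold; this profile is a separating equilibrium.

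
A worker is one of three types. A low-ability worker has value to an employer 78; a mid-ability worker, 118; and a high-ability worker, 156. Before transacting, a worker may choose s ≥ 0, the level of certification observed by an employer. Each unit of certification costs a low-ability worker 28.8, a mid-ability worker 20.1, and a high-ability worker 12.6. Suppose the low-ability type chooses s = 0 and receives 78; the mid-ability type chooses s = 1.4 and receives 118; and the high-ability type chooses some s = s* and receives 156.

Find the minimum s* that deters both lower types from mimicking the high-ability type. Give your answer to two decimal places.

Mid-ability type (on-path payoff 118 − 20.1×1.4 = 89.86) won't mimic when 89.86 ≥ 156 − 20.1·s*, i.e. s* ≥ 3.29.
Low-ability type (on-path payoff 78) won't mimic when 78 ≥ 156 − 28.8·s*, i.e. s* ≥ 2.71.
Both must hold, so s* = max(2.71, 3.29) = 3.29. The mid-ability type's constraint binds.

3.29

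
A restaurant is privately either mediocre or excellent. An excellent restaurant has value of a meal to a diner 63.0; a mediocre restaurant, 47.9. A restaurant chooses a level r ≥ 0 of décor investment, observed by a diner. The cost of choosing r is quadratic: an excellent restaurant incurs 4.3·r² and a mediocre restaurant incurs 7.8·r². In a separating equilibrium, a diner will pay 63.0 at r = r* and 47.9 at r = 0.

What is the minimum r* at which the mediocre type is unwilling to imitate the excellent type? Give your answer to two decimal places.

The mediocre type at r = 0 receives 47.9; imitating at r* yields 63.0 − 7.8·r*².
Indifference: 47.9 = 63.0 − 7.8·r*², so r*² = (63.0 − 47.9) / 7.8 ≈ 1.9359.
r* = √1.9359 ≈ 1.39.

1.39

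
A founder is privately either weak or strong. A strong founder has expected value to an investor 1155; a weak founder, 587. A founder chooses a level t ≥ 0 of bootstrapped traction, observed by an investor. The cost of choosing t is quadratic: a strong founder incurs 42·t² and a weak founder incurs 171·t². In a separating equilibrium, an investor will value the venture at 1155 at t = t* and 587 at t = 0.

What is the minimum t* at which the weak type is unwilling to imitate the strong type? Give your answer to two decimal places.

The weak type at t = 0 receives 587; imitating at t* yields 1155 − 171·t*².
Indifference: 587 = 1155 − 171·t*², so t*² = (1155 − 587) / 171 ≈ 3.3216.
t* = √3.3216 ≈ 1.82.

1.82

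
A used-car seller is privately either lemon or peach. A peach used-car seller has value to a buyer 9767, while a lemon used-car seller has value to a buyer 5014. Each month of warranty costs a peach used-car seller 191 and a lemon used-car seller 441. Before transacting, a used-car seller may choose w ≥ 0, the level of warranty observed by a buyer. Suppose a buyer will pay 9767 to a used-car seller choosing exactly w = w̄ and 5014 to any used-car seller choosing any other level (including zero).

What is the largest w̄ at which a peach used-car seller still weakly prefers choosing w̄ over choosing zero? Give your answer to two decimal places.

24.88

Choosing w̄ yields the peach type 9767 − 191·w̄; choosing zero yields 5014.
The peach type is indifferent at 9767 − 191·w̄ = 5014, i.e. w̄ = (9767 − 5014) / 191 ≈ 24.88.
For any w̄ above 24.88 the peach type would rather pool at zero, so separation collapses.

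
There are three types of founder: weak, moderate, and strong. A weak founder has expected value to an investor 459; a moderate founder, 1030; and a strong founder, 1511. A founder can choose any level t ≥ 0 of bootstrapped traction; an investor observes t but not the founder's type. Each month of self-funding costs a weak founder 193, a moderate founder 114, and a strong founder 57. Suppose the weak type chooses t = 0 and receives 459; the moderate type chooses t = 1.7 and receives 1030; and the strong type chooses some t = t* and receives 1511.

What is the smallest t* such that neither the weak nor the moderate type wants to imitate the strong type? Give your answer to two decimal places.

5.92

Weak type (on-path payoff 459) won't mimic when 459 ≥ 1511 − 193·t*, i.e. t* ≥ 5.45.
Moderate type (on-path payoff 1030 − 114×1.7 = 836.2) won't mimic when 836.2 ≥ 1511 − 114·t*, i.e. t* ≥ 5.92.
Both must hold, so t* = max(5.45, 5.92) = 5.92. The moderate type's constraint binds.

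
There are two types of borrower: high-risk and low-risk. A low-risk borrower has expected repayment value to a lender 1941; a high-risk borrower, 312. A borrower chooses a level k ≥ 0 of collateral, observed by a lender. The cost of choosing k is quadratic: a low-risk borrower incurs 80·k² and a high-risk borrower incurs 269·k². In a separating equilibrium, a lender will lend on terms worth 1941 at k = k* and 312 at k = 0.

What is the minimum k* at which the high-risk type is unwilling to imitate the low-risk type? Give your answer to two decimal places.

2.46

The high-risk type at k = 0 receives 312; imitating at k* yields 1941 − 269·k*².
Indifference: 312 = 1941 − 269·k*², so k*² = (1941 − 312) / 269 ≈ 6.0558.
k* = √6.0558 ≈ 2.46.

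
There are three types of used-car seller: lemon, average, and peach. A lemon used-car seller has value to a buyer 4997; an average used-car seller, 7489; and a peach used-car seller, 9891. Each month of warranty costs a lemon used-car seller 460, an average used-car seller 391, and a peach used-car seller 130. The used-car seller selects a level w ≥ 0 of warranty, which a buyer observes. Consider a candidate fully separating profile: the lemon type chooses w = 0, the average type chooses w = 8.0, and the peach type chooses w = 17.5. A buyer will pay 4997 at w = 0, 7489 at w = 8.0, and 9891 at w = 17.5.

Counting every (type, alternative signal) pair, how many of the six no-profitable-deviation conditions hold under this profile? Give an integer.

Lemon (own payoff 4997): to w=8.0 gives 7489 − 460×8.0 = 3809 → no gain ✓; to w=17.5 gives 9891 − 460×17.5 = 1841 → no gain ✓.
Peach (own payoff 9891 − 130×17.5 = 7616): to w=0 gives 4997 → no gain ✓; to w=8.0 gives 7489 − 130×8.0 = 6449 → no gain ✓.
Average (own payoff 7489 − 391×8.0 = 4361): to w=0 gives 4997 → profitable ✗; to w=17.5 gives 9891 − 391×17.5 = 3048.5 → no gain ✓.
5 of the 6 constraints hold; not an equilibrium.

5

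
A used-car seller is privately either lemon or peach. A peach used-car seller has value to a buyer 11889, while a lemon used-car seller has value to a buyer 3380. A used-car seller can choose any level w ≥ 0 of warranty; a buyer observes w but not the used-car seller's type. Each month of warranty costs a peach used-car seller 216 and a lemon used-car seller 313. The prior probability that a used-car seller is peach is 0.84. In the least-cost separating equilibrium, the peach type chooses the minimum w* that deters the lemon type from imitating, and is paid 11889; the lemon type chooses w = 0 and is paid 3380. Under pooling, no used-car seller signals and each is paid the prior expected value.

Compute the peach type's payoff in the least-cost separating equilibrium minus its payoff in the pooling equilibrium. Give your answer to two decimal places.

Least-cost separating signal: w* solves 3380 = 11889 − 313·w*, so w* = (11889 − 3380)/313 ≈ 27.1853.
Peach type's separating payoff: 11889 − 216 × w* = 11889 − 216 × (11889 − 3380)/313 = 11889 − 1837944/313 ≈ 6016.9744.
Pooling payoff: 0.84 × 11889 + 0.16 × 3380 = 10527.56.
Difference: 6016.9744 − 10527.56 = -4510.5856, i.e. -4510.59 to two decimal places.
The peach type would prefer the pooling outcome.

-4510.59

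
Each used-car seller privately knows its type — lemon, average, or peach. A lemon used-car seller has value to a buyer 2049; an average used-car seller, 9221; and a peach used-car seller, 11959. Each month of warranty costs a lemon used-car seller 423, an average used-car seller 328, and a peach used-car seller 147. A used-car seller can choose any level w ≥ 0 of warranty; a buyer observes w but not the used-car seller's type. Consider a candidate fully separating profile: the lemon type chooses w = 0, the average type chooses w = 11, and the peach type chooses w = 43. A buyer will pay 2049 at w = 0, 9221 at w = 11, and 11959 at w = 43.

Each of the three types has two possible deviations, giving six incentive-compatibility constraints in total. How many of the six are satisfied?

Peach (own payoff 11959 − 147×43 = 5638): to w=0 gives 2049 → no gain ✓; to w=11 gives 9221 − 147×11 = 7604 → profitable ✗.
Lemon (own payoff 2049): to w=11 gives 9221 − 423×11 = 4568 → profitable ✗; to w=43 gives 11959 − 423×43 = -6230 → no gain ✓.
Average (own payoff 9221 − 328×11 = 5613): to w=0 gives 2049 → no gain ✓; to w=43 gives 11959 − 328×43 = -2145 → no gain ✓.
4 of the 6 constraints hold; not an equilibrium.

4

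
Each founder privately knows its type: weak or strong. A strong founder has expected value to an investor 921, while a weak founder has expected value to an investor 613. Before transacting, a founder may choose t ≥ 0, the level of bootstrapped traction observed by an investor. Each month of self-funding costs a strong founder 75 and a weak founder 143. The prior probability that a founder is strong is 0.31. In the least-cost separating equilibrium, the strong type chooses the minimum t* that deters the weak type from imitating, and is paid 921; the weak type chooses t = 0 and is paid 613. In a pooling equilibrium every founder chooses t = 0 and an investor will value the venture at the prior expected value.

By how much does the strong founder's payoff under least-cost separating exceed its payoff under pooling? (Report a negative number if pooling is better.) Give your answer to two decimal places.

Least-cost separating signal: t* solves 613 = 921 − 143·t*, so t* = (921 − 613)/143 ≈ 2.1538.
Strong type's separating payoff: 921 − 75 × t* = 921 − 75 × (921 − 613)/143 = 921 − 23100/143 ≈ 759.4615.
Pooling payoff: 0.31 × 921 + 0.69 × 613 = 708.48.
Difference: 759.4615 − 708.48 = 50.9815, i.e. 50.98 to two decimal places.
The strong type prefers to separate.

50.98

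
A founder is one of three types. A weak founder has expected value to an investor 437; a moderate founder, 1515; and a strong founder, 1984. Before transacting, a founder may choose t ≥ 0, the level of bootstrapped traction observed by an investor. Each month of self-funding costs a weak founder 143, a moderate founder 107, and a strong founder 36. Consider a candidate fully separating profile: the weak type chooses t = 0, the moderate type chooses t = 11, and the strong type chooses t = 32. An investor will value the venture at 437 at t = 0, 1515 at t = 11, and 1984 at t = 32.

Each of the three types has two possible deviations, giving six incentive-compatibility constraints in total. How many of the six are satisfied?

Weak (own payoff 437): to t=11 gives 1515 − 143×11 = -58 → no gain ✓; to t=32 gives 1984 − 143×32 = -2592 → no gain ✓.
Strong (own payoff 1984 − 36×32 = 832): to t=0 gives 437 → no gain ✓; to t=11 gives 1515 − 36×11 = 1119 → profitable ✗.
Moderate (own payoff 1515 − 107×11 = 338): to t=0 gives 437 → profitable ✗; to t=32 gives 1984 − 107×32 = -1440 → no gain ✓.
4 of the 6 constraints hold; not an equilibrium.

4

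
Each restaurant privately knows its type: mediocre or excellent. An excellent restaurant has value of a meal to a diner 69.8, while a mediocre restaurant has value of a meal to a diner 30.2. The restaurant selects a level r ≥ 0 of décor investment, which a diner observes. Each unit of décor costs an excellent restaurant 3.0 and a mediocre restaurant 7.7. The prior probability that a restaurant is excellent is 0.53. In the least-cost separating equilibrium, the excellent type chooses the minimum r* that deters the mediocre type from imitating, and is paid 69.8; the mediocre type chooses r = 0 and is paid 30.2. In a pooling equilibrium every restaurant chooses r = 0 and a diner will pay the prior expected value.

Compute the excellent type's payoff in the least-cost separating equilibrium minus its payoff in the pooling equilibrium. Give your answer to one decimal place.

3.2

Least-cost separating signal: r* solves 30.2 = 69.8 − 7.7·r*, so r* = (69.8 − 30.2)/7.7 ≈ 5.1429.
Excellent type's separating payoff: 69.8 − 3.0 × r* = 69.8 − 3.0 × (69.8 − 30.2)/7.7 = 69.8 − 118.8/7.7 ≈ 54.371.
Pooling payoff: 0.53 × 69.8 + 0.47 × 30.2 = 51.188.
Difference: 54.371 − 51.188 = 3.183, i.e. 3.2 to one decimal place.
The excellent type prefers to separate.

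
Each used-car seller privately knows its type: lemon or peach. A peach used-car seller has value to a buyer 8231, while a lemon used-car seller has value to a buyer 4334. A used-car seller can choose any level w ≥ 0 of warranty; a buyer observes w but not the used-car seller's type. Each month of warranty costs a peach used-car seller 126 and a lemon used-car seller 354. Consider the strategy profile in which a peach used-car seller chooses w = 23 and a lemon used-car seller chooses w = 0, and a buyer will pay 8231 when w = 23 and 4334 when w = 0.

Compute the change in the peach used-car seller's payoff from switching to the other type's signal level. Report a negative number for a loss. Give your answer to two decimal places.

Playing w = 23 the peach used-car seller receives 8231 − 126 × 23 = 5333.
Deviating to w = 0 yields 4334 instead.
Gain from deviating: 4334 − 5333 = -999.00.
The gain is negative, so the peach type's incentive-compatibility constraint is satisfied.

-999.00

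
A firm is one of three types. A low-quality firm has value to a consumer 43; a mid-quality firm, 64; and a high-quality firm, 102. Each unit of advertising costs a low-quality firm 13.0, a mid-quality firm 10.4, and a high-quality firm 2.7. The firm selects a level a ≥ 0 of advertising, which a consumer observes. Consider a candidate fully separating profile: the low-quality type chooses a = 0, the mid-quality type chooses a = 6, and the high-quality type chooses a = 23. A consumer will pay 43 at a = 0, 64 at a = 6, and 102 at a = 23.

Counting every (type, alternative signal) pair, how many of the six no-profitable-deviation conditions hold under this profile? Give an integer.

3

High-quality (own payoff 102 − 2.7×23 = 39.9): to a=0 gives 43 → profitable ✗; to a=6 gives 64 − 2.7×6 = 47.8 → profitable ✗.
Low-quality (own payoff 43): to a=6 gives 64 − 13.0×6 = -14 → no gain ✓; to a=23 gives 102 − 13.0×23 = -197 → no gain ✓.
Mid-quality (own payoff 64 − 10.4×6 = 1.6): to a=0 gives 43 → profitable ✗; to a=23 gives 102 − 10.4×23 = -137.2 → no gain ✓.
3 of the 6 constraints hold; not an equilibrium.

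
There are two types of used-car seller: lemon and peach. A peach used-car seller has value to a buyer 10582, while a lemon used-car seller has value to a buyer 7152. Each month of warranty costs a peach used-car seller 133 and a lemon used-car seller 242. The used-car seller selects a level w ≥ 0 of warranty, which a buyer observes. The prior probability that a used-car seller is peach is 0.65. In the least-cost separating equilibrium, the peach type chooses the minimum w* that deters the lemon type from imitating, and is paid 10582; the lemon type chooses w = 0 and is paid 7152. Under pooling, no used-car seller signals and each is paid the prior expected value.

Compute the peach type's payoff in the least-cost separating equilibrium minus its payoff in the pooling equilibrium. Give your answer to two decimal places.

Least-cost separating signal: w* solves 7152 = 10582 − 242·w*, so w* = (10582 − 7152)/242 ≈ 14.1736.
Peach type's separating payoff: 10582 − 133 × w* = 10582 − 133 × (10582 − 7152)/242 = 10582 − 456190/242 ≈ 8696.9174.
Pooling payoff: 0.65 × 10582 + 0.35 × 7152 = 9381.5.
Difference: 8696.9174 − 9381.5 = -684.5826, i.e. -684.58 to two decimal places.
The peach type would prefer the pooling outcome.

-684.58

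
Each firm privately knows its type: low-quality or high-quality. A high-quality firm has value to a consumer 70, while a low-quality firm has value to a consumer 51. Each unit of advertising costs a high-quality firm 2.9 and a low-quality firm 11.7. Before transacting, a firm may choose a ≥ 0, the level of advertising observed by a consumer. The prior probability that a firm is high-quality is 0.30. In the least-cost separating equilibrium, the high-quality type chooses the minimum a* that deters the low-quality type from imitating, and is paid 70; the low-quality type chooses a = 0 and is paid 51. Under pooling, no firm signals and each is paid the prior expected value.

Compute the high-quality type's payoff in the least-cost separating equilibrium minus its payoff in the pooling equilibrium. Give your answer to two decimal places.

8.59

Least-cost separating signal: a* solves 51 = 70 − 11.7·a*, so a* = (70 − 51)/11.7 ≈ 1.6239.
High-quality type's separating payoff: 70 − 2.9 × a* = 70 − 2.9 × (70 − 51)/11.7 = 70 − 55.1/11.7 ≈ 65.2906.
Pooling payoff: 0.30 × 70 + 0.70 × 51 = 56.7.
Difference: 65.2906 − 56.7 = 8.5906, i.e. 8.59 to two decimal places.
The high-quality type prefers to separate.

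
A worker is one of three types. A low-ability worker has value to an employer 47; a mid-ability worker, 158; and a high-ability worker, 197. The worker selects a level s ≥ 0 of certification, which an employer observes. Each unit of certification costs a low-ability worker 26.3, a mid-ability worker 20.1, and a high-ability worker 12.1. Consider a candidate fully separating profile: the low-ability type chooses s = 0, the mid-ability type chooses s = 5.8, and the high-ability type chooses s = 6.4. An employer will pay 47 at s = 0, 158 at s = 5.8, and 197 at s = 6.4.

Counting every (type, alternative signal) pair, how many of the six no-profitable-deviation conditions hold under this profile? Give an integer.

High-ability (own payoff 197 − 12.1×6.4 = 119.56): to s=0 gives 47 → no gain ✓; to s=5.8 gives 158 − 12.1×5.8 = 87.82 → no gain ✓.
Mid-ability (own payoff 158 − 20.1×5.8 = 41.42): to s=0 gives 47 → profitable ✗; to s=6.4 gives 197 − 20.1×6.4 = 68.36 → profitable ✗.
Low-ability (own payoff 47): to s=5.8 gives 158 − 26.3×5.8 = 5.46 → no gain ✓; to s=6.4 gives 197 − 26.3×6.4 = 28.68 → no gain ✓.
4 of the 6 constraints hold; not an equilibrium.

4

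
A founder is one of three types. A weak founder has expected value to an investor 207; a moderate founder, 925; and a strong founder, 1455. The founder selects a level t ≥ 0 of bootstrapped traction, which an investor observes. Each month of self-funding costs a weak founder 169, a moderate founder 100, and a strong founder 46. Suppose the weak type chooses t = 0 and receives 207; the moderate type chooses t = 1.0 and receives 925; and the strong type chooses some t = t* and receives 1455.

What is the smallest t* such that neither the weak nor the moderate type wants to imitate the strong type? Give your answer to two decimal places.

7.38

Moderate type (on-path payoff 925 − 100×1.0 = 825) won't mimic when 825 ≥ 1455 − 100·t*, i.e. t* ≥ 6.30.
Weak type (on-path payoff 207) won't mimic when 207 ≥ 1455 − 169·t*, i.e. t* ≥ 7.38.
Both must hold, so t* = max(7.38, 6.30) = 7.38. The weak type's constraint binds.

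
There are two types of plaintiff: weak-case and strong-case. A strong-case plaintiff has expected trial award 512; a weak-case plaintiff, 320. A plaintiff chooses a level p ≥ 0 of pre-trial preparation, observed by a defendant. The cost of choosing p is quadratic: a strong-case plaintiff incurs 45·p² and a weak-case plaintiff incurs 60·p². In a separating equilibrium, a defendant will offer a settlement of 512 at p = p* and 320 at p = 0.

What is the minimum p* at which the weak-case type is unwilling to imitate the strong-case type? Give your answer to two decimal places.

The weak-case type at p = 0 receives 320; imitating at p* yields 512 − 60·p*².
Indifference: 320 = 512 − 60·p*², so p*² = (512 − 320) / 60 = 3.2.
p* = √3.2 ≈ 1.79.

1.79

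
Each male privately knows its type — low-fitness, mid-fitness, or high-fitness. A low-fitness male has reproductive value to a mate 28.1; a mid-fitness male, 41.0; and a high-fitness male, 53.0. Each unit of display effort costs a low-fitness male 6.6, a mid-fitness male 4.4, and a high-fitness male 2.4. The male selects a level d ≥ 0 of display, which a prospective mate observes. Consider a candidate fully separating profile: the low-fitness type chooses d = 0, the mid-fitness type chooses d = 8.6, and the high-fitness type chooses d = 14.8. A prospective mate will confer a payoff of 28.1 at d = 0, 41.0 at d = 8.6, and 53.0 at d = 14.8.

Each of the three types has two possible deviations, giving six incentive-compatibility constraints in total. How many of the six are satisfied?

3

Low-fitness (own payoff 28.1): to d=8.6 gives 41.0 − 6.6×8.6 = -15.76 → no gain ✓; to d=14.8 gives 53.0 − 6.6×14.8 = -44.68 → no gain ✓.
High-fitness (own payoff 53.0 − 2.4×14.8 = 17.48): to d=0 gives 28.1 → profitable ✗; to d=8.6 gives 41.0 − 2.4×8.6 = 20.36 → profitable ✗.
Mid-fitness (own payoff 41.0 − 4.4×8.6 = 3.16): to d=0 gives 28.1 → profitable ✗; to d=14.8 gives 53.0 − 4.4×14.8 = -12.12 → no gain ✓.
3 of the 6 constraints hold; not an equilibrium.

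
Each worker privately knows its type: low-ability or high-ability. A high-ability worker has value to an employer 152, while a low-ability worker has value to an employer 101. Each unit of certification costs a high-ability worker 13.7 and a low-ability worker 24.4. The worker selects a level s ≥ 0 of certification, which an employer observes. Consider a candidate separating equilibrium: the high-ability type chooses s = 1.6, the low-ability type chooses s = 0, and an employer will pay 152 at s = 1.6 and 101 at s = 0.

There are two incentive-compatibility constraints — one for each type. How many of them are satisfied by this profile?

1

Low-ability type: stay at 0 → 101; mimic → 152 − 24.4 × 1.6 = 112.96. IC fails (101 < 112.96).
High-ability type: signal → 152 − 13.7 × 1.6 = 130.08; deviate to 0 → 101. IC holds (130.08 ≥ 101).
1 of 2 constraints hold, so this profile is not an equilibrium.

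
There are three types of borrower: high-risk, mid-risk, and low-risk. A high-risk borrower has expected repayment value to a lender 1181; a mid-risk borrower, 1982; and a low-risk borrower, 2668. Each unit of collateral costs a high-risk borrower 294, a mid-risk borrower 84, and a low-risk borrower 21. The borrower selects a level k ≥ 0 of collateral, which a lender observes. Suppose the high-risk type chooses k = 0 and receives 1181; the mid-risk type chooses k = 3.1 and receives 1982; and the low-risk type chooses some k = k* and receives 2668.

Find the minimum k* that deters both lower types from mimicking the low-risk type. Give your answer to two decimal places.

Mid-risk type (on-path payoff 1982 − 84×3.1 = 1721.6) won't mimic when 1721.6 ≥ 2668 − 84·k*, i.e. k* ≥ 11.27.
High-risk type (on-path payoff 1181) won't mimic when 1181 ≥ 2668 − 294·k*, i.e. k* ≥ 5.06.
Both must hold, so k* = max(5.06, 11.27) = 11.27. The mid-risk type's constraint binds.

11.27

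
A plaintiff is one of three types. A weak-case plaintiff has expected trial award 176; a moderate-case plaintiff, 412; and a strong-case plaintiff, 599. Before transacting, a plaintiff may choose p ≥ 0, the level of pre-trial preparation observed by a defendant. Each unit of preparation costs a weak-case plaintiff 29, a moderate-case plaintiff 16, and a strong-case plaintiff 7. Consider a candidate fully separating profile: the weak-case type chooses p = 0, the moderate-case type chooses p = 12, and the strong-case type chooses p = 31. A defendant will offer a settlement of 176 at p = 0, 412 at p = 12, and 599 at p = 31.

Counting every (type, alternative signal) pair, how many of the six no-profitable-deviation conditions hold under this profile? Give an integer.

6

Strong-case (own payoff 599 − 7×31 = 382): to p=0 gives 176 → no gain ✓; to p=12 gives 412 − 7×12 = 328 → no gain ✓.
Weak-case (own payoff 176): to p=12 gives 412 − 29×12 = 64 → no gain ✓; to p=31 gives 599 − 29×31 = -300 → no gain ✓.
Moderate-case (own payoff 412 − 16×12 = 220): to p=0 gives 176 → no gain ✓; to p=31 gives 599 − 16×31 = 103 → no gain ✓.
6 of the 6 constraints hold; this profile is a separating equilibrium.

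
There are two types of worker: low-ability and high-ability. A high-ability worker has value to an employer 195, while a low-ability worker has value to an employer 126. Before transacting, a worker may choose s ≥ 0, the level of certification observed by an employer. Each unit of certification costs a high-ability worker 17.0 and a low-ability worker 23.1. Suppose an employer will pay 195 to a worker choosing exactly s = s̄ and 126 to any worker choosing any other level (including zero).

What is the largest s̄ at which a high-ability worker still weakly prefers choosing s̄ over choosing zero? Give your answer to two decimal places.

4.06

Choosing s̄ yields the high-ability type 195 − 17.0·s̄; choosing zero yields 126.
The high-ability type is indifferent at 195 − 17.0·s̄ = 126, i.e. s̄ = (195 − 126) / 17.0 ≈ 4.06.
For any s̄ above 4.06 the high-ability type would rather pool at zero, so separation collapses.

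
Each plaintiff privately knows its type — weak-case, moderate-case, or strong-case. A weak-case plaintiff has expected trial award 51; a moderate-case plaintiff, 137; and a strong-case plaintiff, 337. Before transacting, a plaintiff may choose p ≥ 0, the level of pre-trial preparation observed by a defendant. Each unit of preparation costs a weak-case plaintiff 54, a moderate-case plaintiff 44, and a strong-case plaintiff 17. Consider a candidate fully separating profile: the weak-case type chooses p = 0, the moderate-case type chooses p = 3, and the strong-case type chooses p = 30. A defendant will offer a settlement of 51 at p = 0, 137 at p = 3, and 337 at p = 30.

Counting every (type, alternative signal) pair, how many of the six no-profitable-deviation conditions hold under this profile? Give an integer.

Moderate-case (own payoff 137 − 44×3 = 5): to p=0 gives 51 → profitable ✗; to p=30 gives 337 − 44×30 = -983 → no gain ✓.
Weak-case (own payoff 51): to p=3 gives 137 − 54×3 = -25 → no gain ✓; to p=30 gives 337 − 54×30 = -1283 → no gain ✓.
Strong-case (own payoff 337 − 17×30 = -173): to p=0 gives 51 → profitable ✗; to p=3 gives 137 − 17×3 = 86 → profitable ✗.
3 of the 6 constraints hold; not an equilibrium.

3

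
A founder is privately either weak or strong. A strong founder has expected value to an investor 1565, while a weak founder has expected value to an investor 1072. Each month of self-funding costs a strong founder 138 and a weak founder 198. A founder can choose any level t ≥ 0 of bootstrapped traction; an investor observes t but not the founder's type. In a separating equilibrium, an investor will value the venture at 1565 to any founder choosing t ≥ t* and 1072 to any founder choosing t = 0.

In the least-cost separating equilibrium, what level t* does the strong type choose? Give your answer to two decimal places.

2.49

A weak founder choosing t = 0 receives 1072.
Imitating at t* instead would pay 1565 at cost 198·t*, netting 1565 − 198·t*.
Indifference: 1072 = 1565 − 198·t*, so t* = (1565 − 1072) / 198 ≈ 2.49.
This is the weak type's binding incentive-compatibility constraint; any t ≥ 2.49 sustains separation on that side.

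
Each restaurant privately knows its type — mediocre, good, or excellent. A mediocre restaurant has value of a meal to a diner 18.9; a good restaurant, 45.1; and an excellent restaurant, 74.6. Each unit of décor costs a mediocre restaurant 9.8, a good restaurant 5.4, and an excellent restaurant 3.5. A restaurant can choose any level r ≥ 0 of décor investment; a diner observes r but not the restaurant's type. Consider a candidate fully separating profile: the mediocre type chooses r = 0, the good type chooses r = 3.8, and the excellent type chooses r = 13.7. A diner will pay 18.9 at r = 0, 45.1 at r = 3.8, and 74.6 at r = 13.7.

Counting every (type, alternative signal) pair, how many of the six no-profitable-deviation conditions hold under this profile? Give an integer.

5

Mediocre (own payoff 18.9): to r=3.8 gives 45.1 − 9.8×3.8 = 7.86 → no gain ✓; to r=13.7 gives 74.6 − 9.8×13.7 = -59.66 → no gain ✓.
Excellent (own payoff 74.6 − 3.5×13.7 = 26.65): to r=0 gives 18.9 → no gain ✓; to r=3.8 gives 45.1 − 3.5×3.8 = 31.8 → profitable ✗.
Good (own payoff 45.1 − 5.4×3.8 = 24.58): to r=0 gives 18.9 → no gain ✓; to r=13.7 gives 74.6 − 5.4×13.7 = 0.62 → no gain ✓.
5 of the 6 constraints hold; not an equilibrium.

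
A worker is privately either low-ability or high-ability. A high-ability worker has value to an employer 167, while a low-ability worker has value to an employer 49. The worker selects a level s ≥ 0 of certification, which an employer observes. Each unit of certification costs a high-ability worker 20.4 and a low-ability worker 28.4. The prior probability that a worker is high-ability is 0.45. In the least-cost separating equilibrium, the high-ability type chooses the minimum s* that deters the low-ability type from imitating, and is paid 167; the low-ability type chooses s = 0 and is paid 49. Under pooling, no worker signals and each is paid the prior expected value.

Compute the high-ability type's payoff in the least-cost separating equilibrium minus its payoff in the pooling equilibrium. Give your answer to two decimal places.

Least-cost separating signal: s* solves 49 = 167 − 28.4·s*, so s* = (167 − 49)/28.4 ≈ 4.1549.
High-ability type's separating payoff: 167 − 20.4 × s* = 167 − 20.4 × (167 − 49)/28.4 = 167 − 2407.2/28.4 ≈ 82.2394.
Pooling payoff: 0.45 × 167 + 0.55 × 49 = 102.1.
Difference: 82.2394 − 102.1 = -19.8606, i.e. -19.86 to two decimal places.
The high-ability type would prefer the pooling outcome.

-19.86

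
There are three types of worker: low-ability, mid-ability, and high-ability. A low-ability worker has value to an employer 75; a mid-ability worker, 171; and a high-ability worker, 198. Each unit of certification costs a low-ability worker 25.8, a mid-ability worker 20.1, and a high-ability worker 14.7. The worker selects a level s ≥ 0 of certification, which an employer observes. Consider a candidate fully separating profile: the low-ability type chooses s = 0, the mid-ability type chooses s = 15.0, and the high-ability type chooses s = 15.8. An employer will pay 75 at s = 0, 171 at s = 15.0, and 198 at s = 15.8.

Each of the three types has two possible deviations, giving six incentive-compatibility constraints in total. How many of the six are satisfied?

High-ability (own payoff 198 − 14.7×15.8 = -34.26): to s=0 gives 75 → profitable ✗; to s=15.0 gives 171 − 14.7×15.0 = -49.5 → no gain ✓.
Mid-ability (own payoff 171 − 20.1×15.0 = -130.5): to s=0 gives 75 → profitable ✗; to s=15.8 gives 198 − 20.1×15.8 = -119.58 → profitable ✗.
Low-ability (own payoff 75): to s=15.0 gives 171 − 25.8×15.0 = -216 → no gain ✓; to s=15.8 gives 198 − 25.8×15.8 = -209.64 → no gain ✓.
3 of the 6 constraints hold; not an equilibrium.

3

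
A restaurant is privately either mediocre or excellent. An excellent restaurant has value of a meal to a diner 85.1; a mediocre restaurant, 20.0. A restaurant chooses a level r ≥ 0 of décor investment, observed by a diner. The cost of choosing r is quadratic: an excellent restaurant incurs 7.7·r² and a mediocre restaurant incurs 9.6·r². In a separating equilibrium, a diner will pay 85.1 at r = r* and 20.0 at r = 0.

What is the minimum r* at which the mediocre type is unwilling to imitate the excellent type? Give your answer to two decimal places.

The mediocre type at r = 0 receives 20.0; imitating at r* yields 85.1 − 9.6·r*².
Indifference: 20.0 = 85.1 − 9.6·r*², so r*² = (85.1 − 20.0) / 9.6 ≈ 6.7813.
r* = √6.7813 ≈ 2.60.

2.60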